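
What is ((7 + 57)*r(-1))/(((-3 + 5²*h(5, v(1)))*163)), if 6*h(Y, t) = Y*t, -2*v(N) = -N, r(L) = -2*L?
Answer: 1536/14507 ≈ 0.10588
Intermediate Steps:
v(N) = N/2 (v(N) = -(-1)*N/2 = N/2)
h(Y, t) = Y*t/6 (h(Y, t) = (Y*t)/6 = Y*t/6)
((7 + 57)*r(-1))/(((-3 + 5²*h(5, v(1)))*163)) = ((7 + 57)*(-2*(-1)))/(((-3 + 5²*((⅙)*5*((½)*1)))*163)) = (64*2)/(((-3 + 25*((⅙)*5*(½)))*163)) = 128/(((-3 + 25*(5/12))*163)) = 128/(((-3 + 125/12)*163)) = 128/(((89/12)*163)) = 128/(14507/12) = 128*(12/14507) = 1536/14507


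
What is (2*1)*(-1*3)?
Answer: -6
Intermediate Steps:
(2*1)*(-1*3) = 2*(-3) = -6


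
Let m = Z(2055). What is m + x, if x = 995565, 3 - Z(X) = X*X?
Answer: -3227457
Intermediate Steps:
Z(X) = 3 - X² (Z(X) = 3 - X*X = 3 - X²)
m = -4223022 (m = 3 - 1*2055² = 3 - 1*4223025 = 3 - 4223025 = -4223022)
m + x = -4223022 + 995565 = -3227457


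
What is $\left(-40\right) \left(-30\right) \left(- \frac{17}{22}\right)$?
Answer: $- \frac{10200}{11} \approx -927.27$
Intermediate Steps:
$\left(-40\right) \left(-30\right) \left(- \frac{17}{22}\right) = 1200 \left(\left(-17\right) \frac{1}{22}\right) = 1200 \left(- \frac{17}{22}\right) = - \frac{10200}{11}$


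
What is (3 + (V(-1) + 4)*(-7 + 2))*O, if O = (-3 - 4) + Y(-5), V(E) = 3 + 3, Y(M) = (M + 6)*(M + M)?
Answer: 799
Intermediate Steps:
Y(M) = 2*M*(6 + M) (Y(M) = (6 + M)*(2*M) = 2*M*(6 + M))
V(E) = 6
O = -17 (O = (-3 - 4) + 2*(-5)*(6 - 5) = -7 + 2*(-5)*1 = -7 - 10 = -17)
(3 + (V(-1) + 4)*(-7 + 2))*O = (3 + (6 + 4)*(-7 + 2))*(-17) = (3 + 10*(-5))*(-17) = (3 - 50)*(-17) = -47*(-17) = 799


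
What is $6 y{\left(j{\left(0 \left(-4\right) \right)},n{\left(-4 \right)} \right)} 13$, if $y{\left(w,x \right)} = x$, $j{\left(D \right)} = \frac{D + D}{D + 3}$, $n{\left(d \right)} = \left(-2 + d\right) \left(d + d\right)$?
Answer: $3744$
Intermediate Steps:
$n{\left(d \right)} = 2 d \left(-2 + d\right)$ ($n{\left(d \right)} = \left(-2 + d\right) 2 d = 2 d \left(-2 + d\right)$)
$j{\left(D \right)} = \frac{2 D}{3 + D}$
$6 y{\left(j{\left(0 \left(-4\right) \right)},n{\left(-4 \right)} \right)} 13 = 6 \cdot 2 \left(-4\right) \left(-2 - 4\right) 13 = 6 \cdot 2 \left(-4\right) \left(-6\right) 13 = 6 \cdot 48 \cdot 13 = 288 \cdot 13 = 3744$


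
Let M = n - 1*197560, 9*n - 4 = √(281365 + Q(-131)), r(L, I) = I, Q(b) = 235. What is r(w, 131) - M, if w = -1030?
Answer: 1779215/9 - 160*√11/9 ≈ 1.9763e+5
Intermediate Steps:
n = 4/9 + 160*√11/9 (n = 4/9 + √(281365 + 235)/9 = 4/9 + √281600/9 = 4/9 + (160*√11)/9 = 4/9 + 160*√11/9 ≈ 59.407)
M = -1778036/9 + 160*√11/9 (M = (4/9 + 160*√11/9) - 1*197560 = (4/9 + 160*√11/9) - 197560 = -1778036/9 + 160*√11/9 ≈ -1.9750e+5)
r(w, 131) - M = 131 - (-1778036/9 + 160*√11/9) = 131 + (1778036/9 - 160*√11/9) = 1779215/9 - 160*√11/9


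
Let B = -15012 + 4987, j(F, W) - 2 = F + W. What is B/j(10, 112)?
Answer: -10025/124 ≈ -80.847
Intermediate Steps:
j(F, W) = 2 + F + W (j(F, W) = 2 + (F + W) = 2 + F + W)
B = -10025
B/j(10, 112) = -10025/(2 + 10 + 112) = -10025/124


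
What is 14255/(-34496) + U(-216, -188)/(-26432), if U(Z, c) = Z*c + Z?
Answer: -3951229/2035264 ≈ -1.9414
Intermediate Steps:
U(Z, c) = Z + Z*c
14255/(-34496) + U(-216, -188)/(-26432) = 14255/(-34496) - 216*(1 - 188)/(-26432) = 14255*(-1/34496) - 216*(-187)*(-1/26432) = -14255/34496 + 40392*(-1/26432) = -14255/34496 - 5049/3304 = -3951229/2035264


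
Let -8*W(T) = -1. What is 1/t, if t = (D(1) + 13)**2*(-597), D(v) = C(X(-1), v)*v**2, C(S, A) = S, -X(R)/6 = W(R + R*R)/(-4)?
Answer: -256/26579037 ≈ -9.6317e-6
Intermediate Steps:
W(T) = 1/8 (W(T) = -1/8*(-1) = 1/8)
X(R) = 3/16 (X(R) = -3/(4*(-4)) = -3*(-1)/(4*4) = -6*(-1/32) = 3/16)
D(v) = 3*v**2/16
t = -26579037/256 (t = ((3/16)*1**2 + 13)**2*(-597) = ((3/16)*1 + 13)**2*(-597) = (3/16 + 13)**2*(-597) = (211/16)**2*(-597) = (44521/256)*(-597) = -26579037/256 ≈ -1.0382e+5)
1/t = 1/(-26579037/256) = -256/26579037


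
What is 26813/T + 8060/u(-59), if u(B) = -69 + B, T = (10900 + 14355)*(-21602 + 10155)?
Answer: -582525237791/9251007520 ≈ -62.969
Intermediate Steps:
T = -289093985 (T = 25255*(-11447) = -289093985)
26813/T + 8060/u(-59) = 26813/(-289093985) + 8060/(-69 - 59) = 26813*(-1/289093985) + 8060/(-128) = -26813/289093985 + 8060*(-1/128) = -26813/289093985 - 2015/32 = -582525237791/9251007520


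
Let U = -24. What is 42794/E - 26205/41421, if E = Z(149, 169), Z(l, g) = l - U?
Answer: 589345603/2388611 ≈ 246.73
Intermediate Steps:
Z(l, g) = 24 + l (Z(l, g) = l - 1*(-24) = l + 24 = 24 + l)
E = 173 (E = 24 + 149 = 173)
42794/E - 26205/41421 = 42794/173 - 26205/41421 = 42794*(1/173) - 26205*1/41421 = 42794/173 - 8735/13807 = 589345603/2388611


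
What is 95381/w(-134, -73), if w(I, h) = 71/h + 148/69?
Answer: 480434097/5905 ≈ 81361.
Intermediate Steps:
w(I, h) = 148/69 + 71/h (w(I, h) = 71/h + 148*(1/69) = 71/h + 148/69 = 148/69 + 71/h)
95381/w(-134, -73) = 95381/(148/69 + 71/(-73)) = 95381/(148/69 + 71*(-1/73)) = 95381/(148/69 - 71/73) = 95381/(5905/5037) = 95381*(5037/5905) = 480434097/5905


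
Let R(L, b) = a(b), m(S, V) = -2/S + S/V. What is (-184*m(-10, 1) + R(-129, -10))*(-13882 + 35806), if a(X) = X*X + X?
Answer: 207532584/5 ≈ 4.1506e+7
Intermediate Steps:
a(X) = X + X² (a(X) = X² + X = X + X²)
R(L, b) = b*(1 + b)
(-184*m(-10, 1) + R(-129, -10))*(-13882 + 35806) = (-184*(-2/(-10) - 10/1) - 10*(1 - 10))*(-13882 + 35806) = (-184*(-2*(-⅒) - 10*1) - 10*(-9))*21924 = (-184*(⅕ - 10) + 90)*21924 = (-184*(-49/5) + 90)*21924 = (9016/5 + 90)*21924 = (9466/5)*21924 = 207532584/5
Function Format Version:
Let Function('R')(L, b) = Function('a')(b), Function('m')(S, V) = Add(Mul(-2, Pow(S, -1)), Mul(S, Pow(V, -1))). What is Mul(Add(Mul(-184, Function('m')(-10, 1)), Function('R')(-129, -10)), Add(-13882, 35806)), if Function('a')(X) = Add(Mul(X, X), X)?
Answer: Rational(207532584, 5) ≈ 4.1506e+7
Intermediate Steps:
Function('a')(X) = Add(X, Pow(X, 2)) (Function('a')(X) = Add(Pow(X, 2), X) = Add(X, Pow(X, 2)))
Function('R')(L, b) = Mul(b, Add(1, b))
Mul(Add(Mul(-184, Function('m')(-10, 1)), Function('R')(-129, -10)), Add(-13882, 35806)) = Mul(Add(Mul(-184, Add(Mul(-2, Pow(-10, -1)), Mul(-10, Pow(1, -1)))), Mul(-10, Add(1, -10))), Add(-13882, 35806)) = Mul(Add(Mul(-184, Add(Mul(-2, Rational(-1, 10)), Mul(-10, 1))), Mul(-10, -9)), 21924) = Mul(Add(Mul(-184, Add(Rational(1, 5), -10)), 90), 21924) = Mul(Add(Mul(-184, Rational(-49, 5)), 90), 21924) = Mul(Add(Rational(9016, 5), 90), 21924) = Mul(Rational(9466, 5), 21924) = Rational(207532584, 5)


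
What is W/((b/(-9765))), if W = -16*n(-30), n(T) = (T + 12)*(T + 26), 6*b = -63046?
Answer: -33747840/31523 ≈ -1070.6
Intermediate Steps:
b = -31523/3 (b = (⅙)*(-63046) = -31523/3 ≈ -10508.)
n(T) = (12 + T)*(26 + T)
W = -1152 (W = -16*(312 + (-30)² + 38*(-30)) = -16*(312 + 900 - 1140) = -16*72 = -1152)
W/((b/(-9765))) = -1152/((-31523/3/(-9765))) = -1152/((-31523/3*(-1/9765))) = -1152/31523/29295 = -1152*29295/31523 = -33747840/31523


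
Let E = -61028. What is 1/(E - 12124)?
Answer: -1/73152 ≈ -1.3670e-5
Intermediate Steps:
1/(E - 12124) = 1/(-61028 - 12124) = 1/(-73152) = -1/73152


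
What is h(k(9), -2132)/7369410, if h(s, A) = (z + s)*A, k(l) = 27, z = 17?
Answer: -46904/3684705 ≈ -0.012729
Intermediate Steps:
h(s, A) = A*(17 + s) (h(s, A) = (17 + s)*A = A*(17 + s))
h(k(9), -2132)/7369410 = -2132*(17 + 27)/7369410 = -2132*44*(1/7369410) = -93808*1/7369410 = -46904/3684705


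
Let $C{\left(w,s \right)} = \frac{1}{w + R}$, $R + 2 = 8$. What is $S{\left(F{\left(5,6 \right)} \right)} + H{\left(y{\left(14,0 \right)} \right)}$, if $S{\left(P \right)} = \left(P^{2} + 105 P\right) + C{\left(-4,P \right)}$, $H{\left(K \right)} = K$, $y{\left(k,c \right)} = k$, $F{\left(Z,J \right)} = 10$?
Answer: $\frac{2329}{2} \approx 1164.5$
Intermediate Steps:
$R = 6$ ($R = -2 + 8 = 6$)
$C{\left(w,s \right)} = \frac{1}{6 + w}$ ($C{\left(w,s \right)} = \frac{1}{w + 6} = \frac{1}{6 + w}$)
$S{\left(P \right)} = \frac{1}{2} + P^{2} + 105 P$ ($S{\left(P \right)} = \left(P^{2} + 105 P\right) + \frac{1}{6 - 4} = \left(P^{2} + 105 P\right) + \frac{1}{2} = \frac{1}{2} + P^{2} + 105 P$)
$S{\left(F{\left(5,6 \right)} \right)} + H{\left(y{\left(14,0 \right)} \right)} = \left(\frac{1}{2} + 10^{2} + 105 \cdot 10\right) + 14 = \left(\frac{1}{2} + 100 + 1050\right) + 14 = \frac{2301}{2} + 14 = \frac{2329}{2}$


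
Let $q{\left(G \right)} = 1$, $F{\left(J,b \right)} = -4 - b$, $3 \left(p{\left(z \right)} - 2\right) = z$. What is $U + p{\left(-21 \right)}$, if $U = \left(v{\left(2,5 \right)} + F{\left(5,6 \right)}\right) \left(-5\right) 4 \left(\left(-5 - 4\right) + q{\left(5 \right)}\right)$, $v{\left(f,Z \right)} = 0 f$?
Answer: $-1605$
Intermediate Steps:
$v{\left(f,Z \right)} = 0$
$p{\left(z \right)} = 2 + \frac{z}{3}$
$U = -1600$ ($U = \left(0 - 10\right) \left(-5\right) 4 \left(\left(-5 - 4\right) + 1\right) = \left(0 - 10\right) \left(-5\right) 4 \left(-9 + 1\right) = \left(0 - 10\right) \left(-5\right) 4 \left(-8\right) = \left(-10\right) \left(-5\right) 4 \left(-8\right) = 50 \cdot 4 \left(-8\right) = 200 \left(-8\right) = -1600$)
$U + p{\left(-21 \right)} = -1600 + \left(2 + \frac{1}{3} \left(-21\right)\right) = -1600 + \left(2 - 7\right) = -1600 - 5 = -1605$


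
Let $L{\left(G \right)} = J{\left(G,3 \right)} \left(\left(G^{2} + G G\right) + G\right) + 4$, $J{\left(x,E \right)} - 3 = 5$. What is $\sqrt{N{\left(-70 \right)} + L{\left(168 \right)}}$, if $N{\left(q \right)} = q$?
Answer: $3 \sqrt{50318} \approx 672.95$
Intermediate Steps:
$J{\left(x,E \right)} = 8$ ($J{\left(x,E \right)} = 3 + 5 = 8$)
$L{\left(G \right)} = 4 + 8 G + 16 G^{2}$ ($L{\left(G \right)} = 8 \left(\left(G^{2} + G G\right) + G\right) + 4 = 8 \left(\left(G^{2} + G^{2}\right) + G\right) + 4 = 8 \left(2 G^{2} + G\right) + 4 = 8 \left(G + 2 G^{2}\right) + 4 = \left(8 G + 16 G^{2}\right) + 4 = 4 + 8 G + 16 G^{2}$)
$\sqrt{N{\left(-70 \right)} + L{\left(168 \right)}} = \sqrt{-70 + \left(4 + 8 \cdot 168 + 16 \cdot 168^{2}\right)} = \sqrt{-70 + \left(4 + 1344 + 16 \cdot 28224\right)} = \sqrt{-70 + \left(4 + 1344 + 451584\right)} = \sqrt{-70 + 452932} = \sqrt{452862} = 3 \sqrt{50318}$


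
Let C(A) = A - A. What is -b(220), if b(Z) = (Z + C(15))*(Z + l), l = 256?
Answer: -104720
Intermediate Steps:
C(A) = 0
b(Z) = Z*(256 + Z) (b(Z) = (Z + 0)*(Z + 256) = Z*(256 + Z))
-b(220) = -220*(256 + 220) = -220*476 = -1*104720 = -104720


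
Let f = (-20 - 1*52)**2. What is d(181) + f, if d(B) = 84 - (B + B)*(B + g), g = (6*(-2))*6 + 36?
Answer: -47222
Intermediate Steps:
f = 5184 (f = (-20 - 52)**2 = (-72)**2 = 5184)
g = -36 (g = -12*6 + 36 = -72 + 36 = -36)
d(B) = 84 - 2*B*(-36 + B) (d(B) = 84 - (B + B)*(B - 36) = 84 - 2*B*(-36 + B))
d(181) + f = (84 - 2*181**2 + 72*181) + 5184 = (84 - 2*32761 + 13032) + 5184 = (84 - 65522 + 13032) + 5184 = -52406 + 5184 = -47222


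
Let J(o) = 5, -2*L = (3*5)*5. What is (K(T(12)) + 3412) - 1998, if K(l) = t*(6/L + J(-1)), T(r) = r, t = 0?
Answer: 1414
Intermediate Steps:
L = -75/2 (L = -3*5*5/2 = -15*5/2 = -½*75 = -75/2 ≈ -37.500)
K(l) = 0 (K(l) = 0*(6/(-75/2) + 5) = 0*(6*(-2/75) + 5) = 0*(-4/25 + 5) = 0*(121/25) = 0)
(K(T(12)) + 3412) - 1998 = (0 + 3412) - 1998 = 3412 - 1998 = 1414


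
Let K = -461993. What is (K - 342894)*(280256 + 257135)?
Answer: -432539029817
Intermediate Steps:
(K - 342894)*(280256 + 257135) = (-461993 - 342894)*(280256 + 257135) = -804887*537391 = -432539029817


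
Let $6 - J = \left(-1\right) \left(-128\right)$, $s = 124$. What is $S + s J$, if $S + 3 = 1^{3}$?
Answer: $-15130$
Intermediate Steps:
$J = -122$ ($J = 6 - \left(-1\right) \left(-128\right) = 6 - 128 = -122$)
$S = -2$ ($S = -3 + 1^{3} = -3 + 1 = -2$)
$S + s J = -2 + 124 \left(-122\right) = -2 - 15128 = -15130$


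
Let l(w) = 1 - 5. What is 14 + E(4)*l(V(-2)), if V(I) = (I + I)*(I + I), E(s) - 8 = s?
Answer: -34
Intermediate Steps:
E(s) = 8 + s
V(I) = 4*I² (V(I) = (2*I)*(2*I) = 4*I²)
l(w) = -4
14 + E(4)*l(V(-2)) = 14 + (8 + 4)*(-4) = 14 + 12*(-4) = 14 - 48 = -34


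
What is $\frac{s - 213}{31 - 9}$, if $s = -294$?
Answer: $- \frac{507}{22} \approx -23.045$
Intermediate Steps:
$\frac{s - 213}{31 - 9} = \frac{-294 - 213}{31 - 9} = - \frac{507}{22}$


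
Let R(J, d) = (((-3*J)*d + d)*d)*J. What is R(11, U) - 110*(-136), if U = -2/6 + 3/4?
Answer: 134090/9 ≈ 14899.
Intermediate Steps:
U = 5/12 (U = -2*⅙ + 3*(¼) = -⅓ + ¾ = 5/12 ≈ 0.41667)
R(J, d) = J*d*(d - 3*J*d) (R(J, d) = ((-3*J*d + d)*d)*J = ((d - 3*J*d)*d)*J = (d*(d - 3*J*d))*J = J*d*(d - 3*J*d))
R(11, U) - 110*(-136) = 11*(5/12)²*(1 - 3*11) - 110*(-136) = 11*(25/144)*(1 - 33) + 14960 = 11*(25/144)*(-32) + 14960 = -550/9 + 14960 = 134090/9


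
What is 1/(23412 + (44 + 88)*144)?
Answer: 1/42420 ≈ 2.3574e-5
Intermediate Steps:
1/(23412 + (44 + 88)*144) = 1/(23412 + 132*144) = 1/(23412 + 19008) = 1/42420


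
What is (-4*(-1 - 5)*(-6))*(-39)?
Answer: 5616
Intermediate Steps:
(-4*(-1 - 5)*(-6))*(-39) = (-4*(-6)*(-6))*(-39) = (24*(-6))*(-39) = -144*(-39) = 5616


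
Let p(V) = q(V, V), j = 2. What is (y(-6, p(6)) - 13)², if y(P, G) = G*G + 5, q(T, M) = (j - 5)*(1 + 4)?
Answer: 47089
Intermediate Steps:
q(T, M) = -15 (q(T, M) = (2 - 5)*(1 + 4) = -3*5 = -15)
p(V) = -15
y(P, G) = 5 + G² (y(P, G) = G² + 5 = 5 + G²)
(y(-6, p(6)) - 13)² = ((5 + (-15)²) - 13)² = ((5 + 225) - 13)² = (230 - 13)² = 217² = 47089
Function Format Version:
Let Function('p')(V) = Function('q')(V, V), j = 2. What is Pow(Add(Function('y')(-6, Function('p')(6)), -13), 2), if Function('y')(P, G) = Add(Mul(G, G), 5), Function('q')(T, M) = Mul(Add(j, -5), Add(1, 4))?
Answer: 47089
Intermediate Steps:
Function('q')(T, M) = -15 (Function('q')(T, M) = Mul(Add(2, -5), Add(1, 4)) = Mul(-3, 5) = -15)
Function('p')(V) = -15
Function('y')(P, G) = Add(5, Pow(G, 2)) (Function('y')(P, G) = Add(Pow(G, 2), 5) = Add(5, Pow(G, 2)))
Pow(Add(Function('y')(-6, Function('p')(6)), -13), 2) = Pow(Add(Add(5, Pow(-15, 2)), -13), 2) = Pow(Add(Add(5, 225), -13), 2) = Pow(Add(230, -13), 2) = Pow(217, 2) = 47089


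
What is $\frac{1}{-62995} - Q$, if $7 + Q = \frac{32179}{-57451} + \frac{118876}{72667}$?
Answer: $\frac{1558010152731003}{262991010511915} \approx 5.9242$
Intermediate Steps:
$Q = - \frac{24732349036}{4174791817}$ ($Q = -7 + \left(\frac{32179}{-57451} + \frac{118876}{72667}\right) = -7 + \left(32179 \left(- \frac{1}{57451}\right) + 118876 \cdot \frac{1}{72667}\right) = -7 + \left(- \frac{32179}{57451} + \frac{118876}{72667}\right) = -7 + \frac{4491193683}{4174791817} = - \frac{24732349036}{4174791817} \approx -5.9242$)
$\frac{1}{-62995} - Q = \frac{1}{-62995} - - \frac{24732349036}{4174791817} = - \frac{1}{62995} + \frac{24732349036}{4174791817} = \frac{1558010152731003}{262991010511915}$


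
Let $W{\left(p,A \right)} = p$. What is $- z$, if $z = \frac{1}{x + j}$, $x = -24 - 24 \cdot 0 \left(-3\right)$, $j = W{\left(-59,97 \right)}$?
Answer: $\frac{1}{83} \approx 0.012048$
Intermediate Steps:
$j = -59$
$x = -24$ ($x = -24 - 0 = -24 + 0 = -24$)
$z = - \frac{1}{83}$ ($z = \frac{1}{-24 - 59} = \frac{1}{-83} = - \frac{1}{83} \approx -0.012048$)
$- z = \left(-1\right) \left(- \frac{1}{83}\right) = \frac{1}{83}$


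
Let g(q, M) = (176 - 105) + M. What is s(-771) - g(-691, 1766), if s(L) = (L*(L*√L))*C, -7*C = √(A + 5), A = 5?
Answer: -1837 - 594441*I*√7710/7 ≈ -1837.0 - 7.4566e+6*I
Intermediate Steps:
g(q, M) = 71 + M
C = -√10/7 (C = -√(5 + 5)/7 = -√10/7 ≈ -0.45175)
s(L) = -√10*L^(5/2)/7 (s(L) = (L*(L*√L))*(-√10/7) = (L*L^(3/2))*(-√10/7) = L^(5/2)*(-√10/7) = -√10*L^(5/2)/7)
s(-771) - g(-691, 1766) = -√10*(-771)^(5/2)/7 - (71 + 1766) = -√10*594441*I*√771/7 - 1*1837 = -594441*I*√7710/7 - 1837 = -1837 - 594441*I*√7710/7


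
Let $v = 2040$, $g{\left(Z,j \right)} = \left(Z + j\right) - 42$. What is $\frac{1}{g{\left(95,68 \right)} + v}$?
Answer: $\frac{1}{2161} \approx 0.00046275$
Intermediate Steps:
$g{\left(Z,j \right)} = -42 + Z + j$
$\frac{1}{g{\left(95,68 \right)} + v} = \frac{1}{\left(-42 + 95 + 68\right) + 2040} = \frac{1}{121 + 2040} = \frac{1}{2161}$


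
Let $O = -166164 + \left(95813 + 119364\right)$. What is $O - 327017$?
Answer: $-278004$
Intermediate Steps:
$O = 49013$ ($O = -166164 + 215177 = 49013$)
$O - 327017 = 49013 - 327017 = -278004$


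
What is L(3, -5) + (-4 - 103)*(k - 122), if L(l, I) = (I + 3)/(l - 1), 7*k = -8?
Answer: 92227/7 ≈ 13175.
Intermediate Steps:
k = -8/7 (k = (1/7)*(-8) = -8/7 ≈ -1.1429)
L(l, I) = (3 + I)/(-1 + l)
L(3, -5) + (-4 - 103)*(k - 122) = (3 - 5)/(-1 + 3) + (-4 - 103)*(-8/7 - 122) = -2/2 - 107*(-862/7) = (1/2)*(-2) + 92234/7 = -1 + 92234/7 = 92227/7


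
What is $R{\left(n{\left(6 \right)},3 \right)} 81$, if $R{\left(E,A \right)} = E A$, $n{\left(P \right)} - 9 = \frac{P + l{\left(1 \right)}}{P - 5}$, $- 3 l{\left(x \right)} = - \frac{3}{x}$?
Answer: $3888$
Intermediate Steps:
$l{\left(x \right)} = \frac{1}{x}$ ($l{\left(x \right)} = - \frac{\left(-3\right) \frac{1}{x}}{3} = \frac{1}{x}$)
$n{\left(P \right)} = 9 + \frac{1 + P}{-5 + P}$ ($n{\left(P \right)} = 9 + \frac{P + 1^{-1}}{P - 5} = 9 + \frac{P + 1}{-5 + P} = 9 + \frac{1 + P}{-5 + P}$)
$R{\left(E,A \right)} = A E$
$R{\left(n{\left(6 \right)},3 \right)} 81 = 3 \frac{2 \left(-22 + 5 \cdot 6\right)}{-5 + 6} \cdot 81 = 3 \frac{2 \left(-22 + 30\right)}{1} \cdot 81 = 3 \cdot 2 \cdot 1 \cdot 8 \cdot 81 = 3 \cdot 16 \cdot 81 = 48 \cdot 81 = 3888$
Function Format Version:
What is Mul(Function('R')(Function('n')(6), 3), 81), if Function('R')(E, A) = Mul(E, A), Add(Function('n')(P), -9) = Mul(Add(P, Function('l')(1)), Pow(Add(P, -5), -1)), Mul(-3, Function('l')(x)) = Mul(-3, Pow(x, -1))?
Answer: 3888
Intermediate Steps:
Function('l')(x) = Pow(x, -1) (Function('l')(x) = Mul(Rational(-1, 3), Mul(-3, Pow(x, -1))) = Pow(x, -1))
Function('n')(P) = Add(9, Mul(Pow(Add(-5, P), -1), Add(1, P))) (Function('n')(P) = Add(9, Mul(Add(P, Pow(1, -1)), Pow(Add(P, -5), -1))) = Add(9, Mul(Add(P, 1), Pow(Add(-5, P), -1))) = Add(9, Mul(Add(1, P), Pow(Add(-5, P), -1))) = Add(9, Mul(Pow(Add(-5, P), -1), Add(1, P))))
Function('R')(E, A) = Mul(A, E)
Mul(Function('R')(Function('n')(6), 3), 81) = Mul(Mul(3, Mul(2, Pow(Add(-5, 6), -1), Add(-22, Mul(5, 6)))), 81) = Mul(Mul(3, Mul(2, Pow(1, -1), Add(-22, 30))), 81) = Mul(Mul(3, Mul(2, 1, 8)), 81) = Mul(Mul(3, 16), 81) = Mul(48, 81) = 3888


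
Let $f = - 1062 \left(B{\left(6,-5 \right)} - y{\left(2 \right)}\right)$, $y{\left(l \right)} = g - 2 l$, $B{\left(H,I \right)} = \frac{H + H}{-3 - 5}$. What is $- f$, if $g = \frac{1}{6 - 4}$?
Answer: $2124$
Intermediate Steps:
$B{\left(H,I \right)} = - \frac{H}{4}$ ($B{\left(H,I \right)} = \frac{2 H}{-8} = 2 H \left(- \frac{1}{8}\right) = - \frac{H}{4}$)
$g = \frac{1}{2} \approx 0.5$
$y{\left(l \right)} = \frac{1}{2} - 2 l$
$f = -2124$ ($f = - 1062 \left(\left(- \frac{1}{4}\right) 6 - \left(\frac{1}{2} - 4\right)\right) = - 1062 \left(- \frac{3}{2} - \left(\frac{1}{2} - 4\right)\right) = - 1062 \left(- \frac{3}{2} - - \frac{7}{2}\right) = - 1062 \left(- \frac{3}{2} + \frac{7}{2}\right) = \left(-1062\right) 2 = -2124$)
$- f = \left(-1\right) \left(-2124\right) = 2124$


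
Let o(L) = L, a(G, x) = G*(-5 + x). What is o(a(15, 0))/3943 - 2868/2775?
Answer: -3838883/3647275 ≈ -1.0525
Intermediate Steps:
o(a(15, 0))/3943 - 2868/2775 = (15*(-5 + 0))/3943 - 2868/2775 = (15*(-5))*(1/3943) - 2868*1/2775 = -75*1/3943 - 956/925 = -75/3943 - 956/925 = -3838883/3647275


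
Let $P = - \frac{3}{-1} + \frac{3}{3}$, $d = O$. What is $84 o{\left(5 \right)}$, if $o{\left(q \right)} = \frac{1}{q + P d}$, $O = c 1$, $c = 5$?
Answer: $\frac{84}{25} \approx 3.36$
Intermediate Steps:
$O = 5$ ($O = 5 \cdot 1 = 5$)
$d = 5$
$P = 4$ ($P = \left(-3\right) \left(-1\right) + 3 \cdot \frac{1}{3} = 3 + 1 = 4$)
$o{\left(q \right)} = \frac{1}{20 + q}$ ($o{\left(q \right)} = \frac{1}{q + 4 \cdot 5} = \frac{1}{q + 20} = \frac{1}{20 + q}$)
$84 o{\left(5 \right)} = \frac{84}{20 + 5} = \frac{84}{25}$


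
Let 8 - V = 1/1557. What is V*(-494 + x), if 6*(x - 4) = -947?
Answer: -48412585/9342 ≈ -5182.3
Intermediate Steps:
V = 12455/1557 (V = 8 - 1/1557 = 12455/1557 ≈ 7.9994)
x = -923/6 (x = 4 + (⅙)*(-947) = 4 - 947/6 = -923/6 ≈ -153.83)
V*(-494 + x) = 12455*(-494 - 923/6)/1557 = (12455/1557)*(-3887/6) = -48412585/9342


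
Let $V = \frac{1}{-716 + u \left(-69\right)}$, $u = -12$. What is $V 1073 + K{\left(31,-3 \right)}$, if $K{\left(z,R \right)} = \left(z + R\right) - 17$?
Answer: $\frac{2305}{112} \approx 20.58$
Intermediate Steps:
$K{\left(z,R \right)} = -17 + R + z$ ($K{\left(z,R \right)} = \left(R + z\right) - 17 = -17 + R + z$)
$V = \frac{1}{112}$ ($V = \frac{1}{-716 - -828} = \frac{1}{-716 + 828} = \frac{1}{112} \approx 0.0089286$)
$V 1073 + K{\left(31,-3 \right)} = \frac{1}{112} \cdot 1073 - -11 = \frac{1073}{112} + 11 = \frac{2305}{112}$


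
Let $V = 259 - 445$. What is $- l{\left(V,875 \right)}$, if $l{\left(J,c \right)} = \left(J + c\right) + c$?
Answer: $-1564$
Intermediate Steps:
$V = -186$ ($V = 259 - 445 = -186$)
$l{\left(J,c \right)} = J + 2 c$
$- l{\left(V,875 \right)} = - (-186 + 2 \cdot 875) = - (-186 + 1750) = \left(-1\right) 1564 = -1564$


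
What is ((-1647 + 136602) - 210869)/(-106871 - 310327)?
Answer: 37957/208599 ≈ 0.18196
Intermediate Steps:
((-1647 + 136602) - 210869)/(-106871 - 310327) = (134955 - 210869)/(-417198) = -75914*(-1/417198) = 37957/208599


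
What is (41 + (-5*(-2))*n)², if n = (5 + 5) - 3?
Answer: 12321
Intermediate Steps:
n = 7 (n = 10 - 3 = 7)
(41 + (-5*(-2))*n)² = (41 - 5*(-2)*7)² = (41 + 10*7)² = (41 + 70)² = 111² = 12321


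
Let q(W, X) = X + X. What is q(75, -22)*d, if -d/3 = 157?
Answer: 20724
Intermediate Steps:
d = -471 (d = -3*157 = -471)
q(W, X) = 2*X
q(75, -22)*d = (2*(-22))*(-471) = -44*(-471) = 20724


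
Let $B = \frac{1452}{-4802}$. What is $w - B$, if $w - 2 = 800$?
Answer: $\frac{1926328}{2401} \approx 802.3$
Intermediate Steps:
$B = - \frac{726}{2401}$ ($B = 1452 \left(- \frac{1}{4802}\right) = - \frac{726}{2401} \approx -0.30237$)
$w = 802$ ($w = 2 + 800 = 802$)
$w - B = 802 - - \frac{726}{2401} = 802 + \frac{726}{2401} = \frac{1926328}{2401}$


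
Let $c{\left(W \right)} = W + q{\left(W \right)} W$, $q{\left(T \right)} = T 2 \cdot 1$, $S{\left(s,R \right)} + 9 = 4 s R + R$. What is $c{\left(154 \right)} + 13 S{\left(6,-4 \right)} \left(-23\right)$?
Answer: $80177$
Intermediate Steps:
$S{\left(s,R \right)} = -9 + R + 4 R s$ ($S{\left(s,R \right)} = -9 + \left(4 s R + R\right) = -9 + \left(4 R s + R\right) = -9 + \left(R + 4 R s\right) = -9 + R + 4 R s$)
$q{\left(T \right)} = 2 T$ ($q{\left(T \right)} = 2 T 1 = 2 T$)
$c{\left(W \right)} = W + 2 W^{2}$ ($c{\left(W \right)} = W + 2 W W = W + 2 W^{2}$)
$c{\left(154 \right)} + 13 S{\left(6,-4 \right)} \left(-23\right) = 154 \left(1 + 2 \cdot 154\right) + 13 \left(-9 - 4 + 4 \left(-4\right) 6\right) \left(-23\right) = 154 \left(1 + 308\right) + 13 \left(-9 - 4 - 96\right) \left(-23\right) = 154 \cdot 309 + 13 \left(-109\right) \left(-23\right) = 47586 - -32591 = 47586 + 32591 = 80177$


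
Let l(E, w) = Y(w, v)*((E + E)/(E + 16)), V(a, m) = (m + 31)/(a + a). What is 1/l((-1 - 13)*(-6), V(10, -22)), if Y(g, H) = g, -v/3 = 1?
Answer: 250/189 ≈ 1.3228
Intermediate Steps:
v = -3 (v = -3*1 = -3)
V(a, m) = (31 + m)/(2*a) (V(a, m) = (31 + m)/((2*a)) = (31 + m)*(1/(2*a)) = (31 + m)/(2*a))
l(E, w) = 2*E*w/(16 + E) (l(E, w) = w*((E + E)/(E + 16)) = w*((2*E)/(16 + E)) = w*(2*E/(16 + E)) = 2*E*w/(16 + E))
1/l((-1 - 13)*(-6), V(10, -22)) = 1/(2*((-1 - 13)*(-6))*((½)*(31 - 22)/10)/(16 + (-1 - 13)*(-6))) = 1/(2*(-14*(-6))*((½)*(⅒)*9)/(16 - 14*(-6))) = 1/(2*84*(9/20)/(16 + 84)) = 1/(2*84*(9/20)/100) = 1/(2*84*(9/20)*(1/100)) = 1/(189/250) = 250/189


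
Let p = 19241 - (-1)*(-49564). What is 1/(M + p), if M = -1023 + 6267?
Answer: -1/25079 ≈ -3.9874e-5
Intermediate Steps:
p = -30323 (p = 19241 - 1*49564 = 19241 - 49564 = -30323)
M = 5244
1/(M + p) = 1/(5244 - 30323) = 1/(-25079) = -1/25079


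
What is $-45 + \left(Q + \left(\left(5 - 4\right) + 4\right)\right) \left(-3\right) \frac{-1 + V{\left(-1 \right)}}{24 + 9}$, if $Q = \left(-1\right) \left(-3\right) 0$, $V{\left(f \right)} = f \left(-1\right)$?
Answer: $-45$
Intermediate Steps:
$V{\left(f \right)} = - f$
$Q = 0$ ($Q = 3 \cdot 0 = 0$)
$-45 + \left(Q + \left(\left(5 - 4\right) + 4\right)\right) \left(-3\right) \frac{-1 + V{\left(-1 \right)}}{24 + 9} = -45 + \left(0 + \left(\left(5 - 4\right) + 4\right)\right) \left(-3\right) \frac{-1 - -1}{24 + 9} = -45 + \left(0 + \left(1 + 4\right)\right) \left(-3\right) \frac{-1 + 1}{33} = -45 + \left(0 + 5\right) \left(-3\right) 0 \cdot \frac{1}{33} = -45 + 5 \left(-3\right) 0 = -45 - 0 = -45 + 0 = -45$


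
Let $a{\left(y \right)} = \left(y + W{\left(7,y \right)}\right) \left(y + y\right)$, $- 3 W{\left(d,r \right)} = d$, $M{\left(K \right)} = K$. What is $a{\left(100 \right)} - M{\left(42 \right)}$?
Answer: $\frac{58474}{3} \approx 19491.0$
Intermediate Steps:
$W{\left(d,r \right)} = - \frac{d}{3}$
$a{\left(y \right)} = 2 y \left(- \frac{7}{3} + y\right)$ ($a{\left(y \right)} = \left(y - \frac{7}{3}\right) \left(y + y\right) = \left(y - \frac{7}{3}\right) 2 y = \left(- \frac{7}{3} + y\right) 2 y = 2 y \left(- \frac{7}{3} + y\right)$)
$a{\left(100 \right)} - M{\left(42 \right)} = \frac{2}{3} \cdot 100 \left(-7 + 3 \cdot 100\right) - 42 = \frac{2}{3} \cdot 100 \left(-7 + 300\right) - 42 = \frac{2}{3} \cdot 100 \cdot 293 - 42 = \frac{58600}{3} - 42 = \frac{58474}{3}$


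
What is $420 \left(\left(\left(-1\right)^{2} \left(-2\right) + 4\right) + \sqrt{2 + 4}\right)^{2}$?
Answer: $4200 + 1680 \sqrt{6} \approx 8315.1$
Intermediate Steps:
$420 \left(\left(\left(-1\right)^{2} \left(-2\right) + 4\right) + \sqrt{2 + 4}\right)^{2} = 420 \left(\left(1 \left(-2\right) + 4\right) + \sqrt{6}\right)^{2} = 420 \left(\left(-2 + 4\right) + \sqrt{6}\right)^{2} = 420 \left(2 + \sqrt{6}\right)^{2}$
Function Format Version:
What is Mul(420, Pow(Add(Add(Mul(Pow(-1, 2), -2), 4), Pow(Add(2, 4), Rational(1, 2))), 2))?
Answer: Add(4200, Mul(1680, Pow(6, Rational(1, 2)))) ≈ 8315.1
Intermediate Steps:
Mul(420, Pow(Add(Add(Mul(Pow(-1, 2), -2), 4), Pow(Add(2, 4), Rational(1, 2))), 2)) = Mul(420, Pow(Add(Add(Mul(1, -2), 4), Pow(6, Rational(1, 2))), 2)) = Mul(420, Pow(Add(Add(-2, 4), Pow(6, Rational(1, 2))), 2)) = Mul(420, Pow(Add(2, Pow(6, Rational(1, 2))), 2))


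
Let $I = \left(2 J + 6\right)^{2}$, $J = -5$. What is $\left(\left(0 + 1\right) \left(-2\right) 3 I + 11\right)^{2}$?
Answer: $7225$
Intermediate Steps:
$I = 16$ ($I = \left(2 \left(-5\right) + 6\right)^{2} = \left(-10 + 6\right)^{2} = \left(-4\right)^{2} = 16$)
$\left(\left(0 + 1\right) \left(-2\right) 3 I + 11\right)^{2} = \left(\left(0 + 1\right) \left(-2\right) 3 \cdot 16 + 11\right)^{2} = \left(1 \left(\left(-6\right) 16\right) + 11\right)^{2} = \left(1 \left(-96\right) + 11\right)^{2} = \left(-96 + 11\right)^{2} = \left(-85\right)^{2} = 7225$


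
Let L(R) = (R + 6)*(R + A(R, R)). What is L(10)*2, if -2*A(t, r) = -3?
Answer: 368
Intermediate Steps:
A(t, r) = 3/2 (A(t, r) = -½*(-3) = 3/2)
L(R) = (6 + R)*(3/2 + R) (L(R) = (R + 6)*(R + 3/2) = (6 + R)*(3/2 + R))
L(10)*2 = (9 + 10² + (15/2)*10)*2 = (9 + 100 + 75)*2 = 184*2 = 368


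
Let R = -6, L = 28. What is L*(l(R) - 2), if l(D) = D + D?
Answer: -392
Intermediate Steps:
l(D) = 2*D
L*(l(R) - 2) = 28*(2*(-6) - 2) = 28*(-12 - 2) = 28*(-14) = -392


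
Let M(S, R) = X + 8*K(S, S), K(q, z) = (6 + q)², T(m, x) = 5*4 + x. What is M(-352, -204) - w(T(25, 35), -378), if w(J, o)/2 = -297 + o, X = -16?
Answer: 959062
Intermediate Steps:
T(m, x) = 20 + x
M(S, R) = -16 + 8*(6 + S)²
w(J, o) = -594 + 2*o (w(J, o) = 2*(-297 + o) = -594 + 2*o)
M(-352, -204) - w(T(25, 35), -378) = (-16 + 8*(6 - 352)²) - (-594 + 2*(-378)) = (-16 + 8*(-346)²) - (-594 - 756) = (-16 + 8*119716) - 1*(-1350) = (-16 + 957728) + 1350 = 957712 + 1350 = 959062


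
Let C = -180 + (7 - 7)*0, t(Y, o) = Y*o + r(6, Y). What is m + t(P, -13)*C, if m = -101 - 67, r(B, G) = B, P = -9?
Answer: -22308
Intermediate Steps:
t(Y, o) = 6 + Y*o (t(Y, o) = Y*o + 6 = 6 + Y*o)
C = -180 (C = -180 + 0*0 = -180 + 0 = -180)
m = -168
m + t(P, -13)*C = -168 + (6 - 9*(-13))*(-180) = -168 + (6 + 117)*(-180) = -168 + 123*(-180) = -168 - 22140 = -22308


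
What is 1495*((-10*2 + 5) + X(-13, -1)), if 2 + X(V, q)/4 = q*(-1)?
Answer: -28405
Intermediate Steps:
X(V, q) = -8 - 4*q (X(V, q) = -8 + 4*(q*(-1)) = -8 + 4*(-q) = -8 - 4*q)
1495*((-10*2 + 5) + X(-13, -1)) = 1495*((-10*2 + 5) + (-8 - 4*(-1))) = 1495*((-20 + 5) + (-8 + 4)) = 1495*(-15 - 4) = 1495*(-19) = -28405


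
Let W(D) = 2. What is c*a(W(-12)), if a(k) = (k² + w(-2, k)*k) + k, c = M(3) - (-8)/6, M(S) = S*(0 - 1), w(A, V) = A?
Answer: -10/3 ≈ -3.3333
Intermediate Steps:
M(S) = -S (M(S) = S*(-1) = -S)
c = -5/3 (c = -1*3 - (-8)/6 = -3 - (-8)/6 = -3 - 4*(-⅓) = -3 + 4/3 = -5/3 ≈ -1.6667)
a(k) = k² - k (a(k) = (k² - 2*k) + k = k² - k)
c*a(W(-12)) = -10*(-1 + 2)/3 = -10/3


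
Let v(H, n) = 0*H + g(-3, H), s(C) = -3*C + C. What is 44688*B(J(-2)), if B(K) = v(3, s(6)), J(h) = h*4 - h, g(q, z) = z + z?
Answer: 268128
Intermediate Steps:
g(q, z) = 2*z
J(h) = 3*h (J(h) = 4*h - h = 3*h)
s(C) = -2*C
v(H, n) = 2*H (v(H, n) = 0*H + 2*H = 0 + 2*H = 2*H)
B(K) = 6 (B(K) = 2*3 = 6)
44688*B(J(-2)) = 44688*6 = 268128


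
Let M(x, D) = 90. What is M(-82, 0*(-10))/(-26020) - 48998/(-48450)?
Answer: 63528373/63033450 ≈ 1.0079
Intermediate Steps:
M(-82, 0*(-10))/(-26020) - 48998/(-48450) = 90/(-26020) - 48998/(-48450) = 90*(-1/26020) - 48998*(-1/48450) = -9/2602 + 24499/24225 = 63528373/63033450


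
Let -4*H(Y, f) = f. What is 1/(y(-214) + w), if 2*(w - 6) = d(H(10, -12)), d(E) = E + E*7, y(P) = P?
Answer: -1/196 ≈ -0.0051020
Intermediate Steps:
H(Y, f) = -f/4
d(E) = 8*E (d(E) = E + 7*E = 8*E)
w = 18 (w = 6 + (8*(-¼*(-12)))/2 = 6 + (8*3)/2 = 6 + (½)*24 = 6 + 12 = 18)
1/(y(-214) + w) = 1/(-214 + 18) = 1/(-196) = -1/196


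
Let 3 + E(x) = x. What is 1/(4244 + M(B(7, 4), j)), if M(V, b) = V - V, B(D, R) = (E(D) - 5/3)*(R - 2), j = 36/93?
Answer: 1/4244 ≈ 0.00023563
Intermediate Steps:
E(x) = -3 + x
j = 12/31 (j = 36*(1/93) = 12/31 ≈ 0.38710)
B(D, R) = (-2 + R)*(-14/3 + D) (B(D, R) = ((-3 + D) - 5/3)*(R - 2) = ((-3 + D) - 5*⅓)*(-2 + R) = ((-3 + D) - 5/3)*(-2 + R) = (-14/3 + D)*(-2 + R) = (-2 + R)*(-14/3 + D))
M(V, b) = 0
1/(4244 + M(B(7, 4), j)) = 1/(4244 + 0) = 1/4244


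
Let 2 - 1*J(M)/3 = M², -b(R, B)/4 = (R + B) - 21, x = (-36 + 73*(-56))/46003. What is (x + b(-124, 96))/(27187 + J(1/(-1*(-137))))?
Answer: 84577468408/11739630100121 ≈ 0.0072044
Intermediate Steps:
x = -4124/46003 (x = (-36 - 4088)*(1/46003) = -4124*1/46003 = -4124/46003 ≈ -0.089646)
b(R, B) = 84 - 4*B - 4*R (b(R, B) = -4*((R + B) - 21) = -4*((B + R) - 21) = -4*(-21 + B + R) = 84 - 4*B - 4*R)
J(M) = 6 - 3*M²
(x + b(-124, 96))/(27187 + J(1/(-1*(-137)))) = (-4124/46003 + (84 - 4*96 - 4*(-124)))/(27187 + (6 - 3*(1/(-1*(-137)))²)) = (-4124/46003 + (84 - 384 + 496))/(27187 + (6 - 3*(1/137)²)) = (-4124/46003 + 196)/(27187 + (6 - 3*(1/137)²)) = 9012464/(46003*(27187 + (6 - 3*1/18769))) = 9012464/(46003*(27187 + (6 - 3/18769))) = 9012464/(46003*(27187 + 112611/18769)) = 9012464/(46003*(510385414/18769)) = (9012464/46003)*(18769/510385414) = 84577468408/11739630100121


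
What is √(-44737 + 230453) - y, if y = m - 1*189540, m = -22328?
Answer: 211868 + 2*√46429 ≈ 2.1230e+5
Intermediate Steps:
y = -211868 (y = -22328 - 1*189540 = -22328 - 189540 = -211868)
√(-44737 + 230453) - y = √(-44737 + 230453) - 1*(-211868) = √185716 + 211868 = 2*√46429 + 211868 = 211868 + 2*√46429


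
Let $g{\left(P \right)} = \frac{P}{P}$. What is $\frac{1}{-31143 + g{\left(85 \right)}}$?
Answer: $- \frac{1}{31142} \approx -3.2111 \cdot 10^{-5}$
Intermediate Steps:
$g{\left(P \right)} = 1$
$\frac{1}{-31143 + g{\left(85 \right)}} = \frac{1}{-31143 + 1} = \frac{1}{-31142} = - \frac{1}{31142}$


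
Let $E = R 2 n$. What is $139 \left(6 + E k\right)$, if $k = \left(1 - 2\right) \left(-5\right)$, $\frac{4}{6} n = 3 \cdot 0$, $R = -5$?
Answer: $834$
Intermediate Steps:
$n = 0$ ($n = \frac{3 \cdot 3 \cdot 0}{2} = \frac{3}{2} \cdot 0 = 0$)
$k = 5$ ($k = \left(-1\right) \left(-5\right) = 5$)
$E = 0$ ($E = \left(-5\right) 2 \cdot 0 = \left(-10\right) 0 = 0$)
$139 \left(6 + E k\right) = 139 \left(6 + 0 \cdot 5\right) = 139 \left(6 + 0\right) = 139 \cdot 6 = 834$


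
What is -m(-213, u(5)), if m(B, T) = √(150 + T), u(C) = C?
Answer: -√155 ≈ -12.450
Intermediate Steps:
-m(-213, u(5)) = -√(150 + 5) = -√155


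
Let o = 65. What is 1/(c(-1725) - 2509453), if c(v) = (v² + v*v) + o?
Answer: 1/3441862 ≈ 2.9054e-7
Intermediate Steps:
c(v) = 65 + 2*v² (c(v) = (v² + v*v) + 65 = (v² + v²) + 65 = 2*v² + 65 = 65 + 2*v²)
1/(c(-1725) - 2509453) = 1/((65 + 2*(-1725)²) - 2509453) = 1/((65 + 2*2975625) - 2509453) = 1/((65 + 5951250) - 2509453) = 1/(5951315 - 2509453) = 1/3441862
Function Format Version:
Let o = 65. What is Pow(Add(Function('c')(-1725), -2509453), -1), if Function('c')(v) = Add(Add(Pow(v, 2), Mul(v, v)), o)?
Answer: Rational(1, 3441862) ≈ 2.9054e-7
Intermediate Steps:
Function('c')(v) = Add(65, Mul(2, Pow(v, 2))) (Function('c')(v) = Add(Add(Pow(v, 2), Mul(v, v)), 65) = Add(Add(Pow(v, 2), Pow(v, 2)), 65) = Add(Mul(2, Pow(v, 2)), 65) = Add(65, Mul(2, Pow(v, 2))))
Pow(Add(Function('c')(-1725), -2509453), -1) = Pow(Add(Add(65, Mul(2, Pow(-1725, 2))), -2509453), -1) = Pow(Add(Add(65, Mul(2, 2975625)), -2509453), -1) = Pow(Add(Add(65, 5951250), -2509453), -1) = Pow(Add(5951315, -2509453), -1) = Pow(3441862, -1) = Rational(1, 3441862)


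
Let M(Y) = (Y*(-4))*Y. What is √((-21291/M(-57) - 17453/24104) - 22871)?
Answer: I*√10792840307418822/686964 ≈ 151.23*I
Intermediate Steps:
M(Y) = -4*Y² (M(Y) = (-4*Y)*Y = -4*Y²)
√((-21291/M(-57) - 17453/24104) - 22871) = √((-21291/((-4*(-57)²)) - 17453/24104) - 22871) = √((-21291/((-4*3249)) - 17453*1/24104) - 22871) = √((-21291/(-12996) - 17453/24104) - 22871) = √((-21291*(-1/12996) - 17453/24104) - 22871) = √((7097/4332 - 17453/24104) - 22871) = √(23864923/26104632 - 22871) = √(-597015173549/26104632) = I*√10792840307418822/686964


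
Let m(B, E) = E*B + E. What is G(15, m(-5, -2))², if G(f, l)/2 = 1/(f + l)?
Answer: 4/529 ≈ 0.0075614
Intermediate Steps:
m(B, E) = E + B*E (m(B, E) = B*E + E = E + B*E)
G(f, l) = 2/(f + l)
G(15, m(-5, -2))² = (2/(15 - 2*(1 - 5)))² = (2/(15 - 2*(-4)))² = (2/(15 + 8))² = (2/23)² = 4/529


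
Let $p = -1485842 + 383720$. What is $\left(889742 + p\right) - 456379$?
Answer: $-668759$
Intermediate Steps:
$p = -1102122$
$\left(889742 + p\right) - 456379 = \left(889742 - 1102122\right) - 456379 = -212380 - 456379 = -668759$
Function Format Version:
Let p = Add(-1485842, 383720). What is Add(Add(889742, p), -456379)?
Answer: -668759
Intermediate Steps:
p = -1102122
Add(Add(889742, p), -456379) = Add(Add(889742, -1102122), -456379) = Add(-212380, -456379) = -668759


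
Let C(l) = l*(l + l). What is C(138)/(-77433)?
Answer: -12696/25811 ≈ -0.49188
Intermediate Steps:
C(l) = 2*l² (C(l) = l*(2*l) = 2*l²)
C(138)/(-77433) = (2*138²)/(-77433) = (2*19044)*(-1/77433) = 38088*(-1/77433) = -12696/25811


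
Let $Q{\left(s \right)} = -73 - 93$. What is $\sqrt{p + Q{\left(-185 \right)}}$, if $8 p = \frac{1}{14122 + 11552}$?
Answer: $\frac{i \sqrt{437678426427}}{51348} \approx 12.884 i$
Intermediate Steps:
$Q{\left(s \right)} = -166$
$p = \frac{1}{205392}$ ($p = \frac{1}{8 \left(14122 + 11552\right)} = \frac{1}{8 \cdot 25674} = \frac{1}{8} \cdot \frac{1}{25674} = \frac{1}{205392} \approx 4.8687 \cdot 10^{-6}$)
$\sqrt{p + Q{\left(-185 \right)}} = \sqrt{\frac{1}{205392} - 166} = \sqrt{- \frac{34095071}{205392}} = \frac{i \sqrt{437678426427}}{51348}$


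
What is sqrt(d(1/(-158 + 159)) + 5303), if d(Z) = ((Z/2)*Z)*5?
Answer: 9*sqrt(262)/2 ≈ 72.839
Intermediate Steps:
d(Z) = 5*Z**2/2 (d(Z) = ((Z*(1/2))*Z)*5 = ((Z/2)*Z)*5 = (Z**2/2)*5 = 5*Z**2/2)
sqrt(d(1/(-158 + 159)) + 5303) = sqrt(5*(1/(-158 + 159))**2/2 + 5303) = sqrt(5*(1/1)**2/2 + 5303) = sqrt((5/2)*1**2 + 5303) = sqrt((5/2)*1 + 5303) = sqrt(5/2 + 5303) = sqrt(10611/2) = 9*sqrt(262)/2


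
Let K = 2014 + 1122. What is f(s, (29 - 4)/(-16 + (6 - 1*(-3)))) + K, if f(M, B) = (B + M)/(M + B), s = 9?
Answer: 3137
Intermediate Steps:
K = 3136
f(M, B) = 1 (f(M, B) = (B + M)/(B + M) = 1)
f(s, (29 - 4)/(-16 + (6 - 1*(-3)))) + K = 1 + 3136 = 3137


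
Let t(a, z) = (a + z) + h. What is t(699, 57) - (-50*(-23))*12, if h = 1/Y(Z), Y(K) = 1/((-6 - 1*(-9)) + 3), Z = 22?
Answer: -13038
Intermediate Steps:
Y(K) = 1/6 (Y(K) = 1/((-6 + 9) + 3) = 1/(3 + 3) = 1/6)
h = 6 (h = 1/(1/6) = 6)
t(a, z) = 6 + a + z (t(a, z) = (a + z) + 6 = 6 + a + z)
t(699, 57) - (-50*(-23))*12 = (6 + 699 + 57) - (-50*(-23))*12 = 762 - 1150*12 = 762 - 1*13800 = 762 - 13800 = -13038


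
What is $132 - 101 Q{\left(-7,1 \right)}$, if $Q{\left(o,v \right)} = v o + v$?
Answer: $738$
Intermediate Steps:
$Q{\left(o,v \right)} = v + o v$ ($Q{\left(o,v \right)} = o v + v = v + o v$)
$132 - 101 Q{\left(-7,1 \right)} = 132 - 101 \cdot 1 \left(1 - 7\right) = 132 - 101 \cdot 1 \left(-6\right) = 132 - -606 = 132 + 606 = 738$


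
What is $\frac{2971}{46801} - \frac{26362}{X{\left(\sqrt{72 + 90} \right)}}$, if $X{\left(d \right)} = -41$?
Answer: $\frac{1233889773}{1918841} \approx 643.04$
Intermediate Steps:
$\frac{2971}{46801} - \frac{26362}{X{\left(\sqrt{72 + 90} \right)}} = \frac{2971}{46801} - \frac{26362}{-41} = 2971 \cdot \frac{1}{46801} - - \frac{26362}{41} = \frac{2971}{46801} + \frac{26362}{41} = \frac{1233889773}{1918841}$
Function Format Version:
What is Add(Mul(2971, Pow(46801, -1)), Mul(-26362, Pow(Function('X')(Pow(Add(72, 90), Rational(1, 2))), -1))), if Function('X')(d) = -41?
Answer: Rational(1233889773, 1918841) ≈ 643.04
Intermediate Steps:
Add(Mul(2971, Pow(46801, -1)), Mul(-26362, Pow(Function('X')(Pow(Add(72, 90), Rational(1, 2))), -1))) = Add(Mul(2971, Pow(46801, -1)), Mul(-26362, Pow(-41, -1))) = Add(Mul(2971, Rational(1, 46801)), Mul(-26362, Rational(-1, 41))) = Add(Rational(2971, 46801), Rational(26362, 41)) = Rational(1233889773, 1918841)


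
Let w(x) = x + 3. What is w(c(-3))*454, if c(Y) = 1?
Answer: 1816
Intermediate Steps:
w(x) = 3 + x
w(c(-3))*454 = (3 + 1)*454 = 4*454 = 1816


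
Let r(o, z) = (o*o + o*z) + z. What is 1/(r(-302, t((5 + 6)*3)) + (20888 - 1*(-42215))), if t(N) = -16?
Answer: 1/159123 ≈ 6.2844e-6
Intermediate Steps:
r(o, z) = z + o² + o*z (r(o, z) = (o² + o*z) + z = z + o² + o*z)
1/(r(-302, t((5 + 6)*3)) + (20888 - 1*(-42215))) = 1/((-16 + (-302)² - 302*(-16)) + (20888 - 1*(-42215))) = 1/((-16 + 91204 + 4832) + (20888 + 42215)) = 1/(96020 + 63103) = 1/159123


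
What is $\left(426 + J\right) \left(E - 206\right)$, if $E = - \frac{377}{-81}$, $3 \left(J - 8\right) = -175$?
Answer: $- \frac{18380243}{243} \approx -75639.0$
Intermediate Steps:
$J = - \frac{151}{3}$ ($J = 8 + \frac{1}{3} \left(-175\right) = 8 - \frac{175}{3} = - \frac{151}{3} \approx -50.333$)
$E = \frac{377}{81}$ ($E = \left(-377\right) \left(- \frac{1}{81}\right) = \frac{377}{81} \approx 4.6543$)
$\left(426 + J\right) \left(E - 206\right) = \left(426 - \frac{151}{3}\right) \left(\frac{377}{81} - 206\right) = \frac{1127}{3} \left(- \frac{16309}{81}\right) = - \frac{18380243}{243}$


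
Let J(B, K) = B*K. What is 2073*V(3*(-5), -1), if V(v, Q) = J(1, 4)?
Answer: 8292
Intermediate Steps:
V(v, Q) = 4 (V(v, Q) = 1*4 = 4)
2073*V(3*(-5), -1) = 2073*4 = 8292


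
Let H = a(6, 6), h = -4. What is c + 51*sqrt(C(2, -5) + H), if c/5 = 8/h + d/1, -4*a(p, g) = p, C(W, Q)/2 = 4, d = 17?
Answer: 75 + 51*sqrt(26)/2 ≈ 205.02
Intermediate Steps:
C(W, Q) = 8 (C(W, Q) = 2*4 = 8)
a(p, g) = -p/4
H = -3/2 (H = -1/4*6 = -3/2 ≈ -1.5000)
c = 75 (c = 5*(8/(-4) + 17/1) = 5*(8*(-1/4) + 17*1) = 5*(-2 + 17) = 5*15 = 75)
c + 51*sqrt(C(2, -5) + H) = 75 + 51*sqrt(8 - 3/2) = 75 + 51*sqrt(13/2) = 75 + 51*(sqrt(26)/2) = 75 + 51*sqrt(26)/2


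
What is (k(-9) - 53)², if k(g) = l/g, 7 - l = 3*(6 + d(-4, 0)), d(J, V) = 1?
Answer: 214369/81 ≈ 2646.5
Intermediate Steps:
l = -14 (l = 7 - 3*(6 + 1) = 7 - 3*7 = 7 - 1*21 = 7 - 21 = -14)
k(g) = -14/g
(k(-9) - 53)² = (-14/(-9) - 53)² = (-14*(-⅑) - 53)² = (14/9 - 53)² = (-463/9)² = 214369/81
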